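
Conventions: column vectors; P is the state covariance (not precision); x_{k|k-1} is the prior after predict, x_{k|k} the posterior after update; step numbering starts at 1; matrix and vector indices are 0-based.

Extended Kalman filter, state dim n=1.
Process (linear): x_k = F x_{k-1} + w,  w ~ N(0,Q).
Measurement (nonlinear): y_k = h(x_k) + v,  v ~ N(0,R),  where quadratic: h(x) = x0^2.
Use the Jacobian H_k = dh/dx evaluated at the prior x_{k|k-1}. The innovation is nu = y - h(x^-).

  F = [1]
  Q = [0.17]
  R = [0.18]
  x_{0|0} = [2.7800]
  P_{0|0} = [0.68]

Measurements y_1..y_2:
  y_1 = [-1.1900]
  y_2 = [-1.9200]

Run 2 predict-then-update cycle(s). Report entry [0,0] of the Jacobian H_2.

step 1: x^-=[2.7800]  P^-=[0.8500]  H_jac=[5.5600]  S=[26.4566]  K=[0.1786]  nu=[-8.9184]  x^+=[1.1869]  P^+=[0.0058]
step 2: x^-=[1.1869]  P^-=[0.1758]  H_jac=[2.3738]  S=[1.1705]  K=[0.3565]  nu=[-3.3287]  x^+=[0.0002]  P^+=[0.0270]

H_jac[0,0] = 2.3738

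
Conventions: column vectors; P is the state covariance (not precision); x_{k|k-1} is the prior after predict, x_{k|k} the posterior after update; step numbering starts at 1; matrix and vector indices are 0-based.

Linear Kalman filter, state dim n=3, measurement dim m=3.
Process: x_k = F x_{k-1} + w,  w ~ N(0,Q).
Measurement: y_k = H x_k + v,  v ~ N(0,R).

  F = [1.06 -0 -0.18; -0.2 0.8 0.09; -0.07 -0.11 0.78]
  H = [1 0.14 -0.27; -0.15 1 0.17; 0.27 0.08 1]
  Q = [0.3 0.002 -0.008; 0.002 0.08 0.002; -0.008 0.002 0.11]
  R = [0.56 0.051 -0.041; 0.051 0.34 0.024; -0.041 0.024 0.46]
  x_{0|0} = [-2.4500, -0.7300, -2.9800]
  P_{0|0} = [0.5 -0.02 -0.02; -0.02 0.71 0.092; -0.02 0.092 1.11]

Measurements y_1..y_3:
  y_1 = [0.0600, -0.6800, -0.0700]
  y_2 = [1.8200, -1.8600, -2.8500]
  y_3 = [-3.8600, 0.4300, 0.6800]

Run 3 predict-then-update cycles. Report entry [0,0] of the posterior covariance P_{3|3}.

step 1: x^-=[-2.0606, -0.3622, -2.0726]  P^-=[0.9054 -0.1548 -0.2136; -0.1548 0.5838 0.0849; -0.2136 0.0849 0.7825]  S=[1.5994 -0.2564 -0.2075; -0.2564 1.0529 0.2354; -0.2075 0.2354 1.2038]  K=[0.5758 -0.2048 0.1547; 0.0322 0.6066 -0.0385; -0.1740 0.0689 0.5643]  nu=[1.6117, -0.2745, 2.5879]  x^+=[-0.6761, -0.5764, -0.9115]  P^+=[0.2935 0.0139 -0.0377; 0.0139 0.2133 -0.0253; -0.0377 -0.0253 0.2806]
step 2: x^-=[-0.5526, -0.4079, -0.6002]  P^-=[0.6533 -0.0543 -0.1030; -0.0543 0.2238 -0.0028; -0.1030 -0.0028 0.2934]  S=[1.2797 -0.1033 -0.0435; -0.1033 0.6076 0.0592; -0.0435 0.0592 0.7440]  K=[0.5144 -0.2056 0.1393; 0.0128 0.3860 -0.0294; -0.1271 0.0476 0.3454]  nu=[2.2677, -1.4329, -2.0679]  x^+=[0.6206, -0.8713, -1.6710]  P^+=[0.2623 0.0046 -0.0332; 0.0046 0.1348 -0.0168; -0.0332 -0.0168 0.1755]
step 3: x^-=[0.9586, -0.9715, -1.2510]  P^-=[0.6130 -0.0544 -0.0808; -0.0544 0.1754 0.0010; -0.0808 0.0010 0.2263]  S=[1.2213 -0.0973 -0.0158; -0.0973 0.5566 0.0471; -0.0158 0.0471 0.6863]  K=[0.4985 -0.2126 0.1432; 0.0015 0.3323 -0.0222; -0.1084 0.0491 0.2922]  nu=[-5.0203, 1.7580, 1.7499]  x^+=[-1.6673, -0.4338, -0.1093]  P^+=[0.2548 -0.0004 -0.0285; -0.0004 0.1144 -0.0114; -0.0285 -0.0114 0.1486]

P_post[0,0] = 0.2548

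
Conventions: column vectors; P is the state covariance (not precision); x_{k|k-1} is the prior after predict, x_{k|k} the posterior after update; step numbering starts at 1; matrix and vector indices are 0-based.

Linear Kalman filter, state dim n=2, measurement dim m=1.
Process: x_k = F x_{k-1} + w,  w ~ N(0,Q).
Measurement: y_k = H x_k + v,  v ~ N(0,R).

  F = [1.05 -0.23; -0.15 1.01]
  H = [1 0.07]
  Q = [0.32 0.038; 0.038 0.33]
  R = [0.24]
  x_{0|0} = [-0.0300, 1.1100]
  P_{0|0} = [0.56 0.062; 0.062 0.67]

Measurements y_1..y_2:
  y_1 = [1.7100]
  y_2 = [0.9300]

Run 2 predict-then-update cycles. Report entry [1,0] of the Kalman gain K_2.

step 1: x^-=[-0.2868, 1.1256]  P^-=[0.9429 -0.1380; -0.1380 1.0073]  S=[1.1685]  K=[0.7987; -0.0577]  nu=[1.9180]  x^+=[1.2450, 1.0149]  P^+=[0.1976 -0.0841; -0.0841 1.0034]
step 2: x^-=[1.0738, 0.8383]  P^-=[0.6315 -0.3183; -0.3183 1.3835]  S=[0.8337]  K=[0.7307; -0.2656]  nu=[-0.2025]  x^+=[0.9259, 0.8921]  P^+=[0.1863 -0.1565; -0.1565 1.3247]

K[1,0] = -0.2656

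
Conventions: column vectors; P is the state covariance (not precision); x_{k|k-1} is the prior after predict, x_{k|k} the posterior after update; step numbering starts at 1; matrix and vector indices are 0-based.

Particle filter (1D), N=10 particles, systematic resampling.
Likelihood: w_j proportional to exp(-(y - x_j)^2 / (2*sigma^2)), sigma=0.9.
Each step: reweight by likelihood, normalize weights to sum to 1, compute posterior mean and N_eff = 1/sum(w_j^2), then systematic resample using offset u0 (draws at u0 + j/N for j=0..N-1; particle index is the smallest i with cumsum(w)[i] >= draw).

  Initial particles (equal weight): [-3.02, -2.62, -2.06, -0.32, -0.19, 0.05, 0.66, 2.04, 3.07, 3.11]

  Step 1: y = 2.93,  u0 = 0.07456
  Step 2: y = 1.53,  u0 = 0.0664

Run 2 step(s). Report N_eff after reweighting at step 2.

N_eff = 6.5725

step 1: w=[0.0000, 0.0000, 0.0000, 0.0006, 0.0009, 0.0023, 0.0158, 0.2329, 0.3752, 0.3723]  mean=2.7951  Neff=2.9948  idx=[7, 7, 8, 8, 8, 8, 9, 9, 9, 9]
step 2: w=[0.2444, 0.2444, 0.0664, 0.0664, 0.0664, 0.0664, 0.0614, 0.0614, 0.0614, 0.0614]  mean=2.5764  Neff=6.5725  idx=[0, 0, 1, 1, 1, 3, 4, 6, 7, 9]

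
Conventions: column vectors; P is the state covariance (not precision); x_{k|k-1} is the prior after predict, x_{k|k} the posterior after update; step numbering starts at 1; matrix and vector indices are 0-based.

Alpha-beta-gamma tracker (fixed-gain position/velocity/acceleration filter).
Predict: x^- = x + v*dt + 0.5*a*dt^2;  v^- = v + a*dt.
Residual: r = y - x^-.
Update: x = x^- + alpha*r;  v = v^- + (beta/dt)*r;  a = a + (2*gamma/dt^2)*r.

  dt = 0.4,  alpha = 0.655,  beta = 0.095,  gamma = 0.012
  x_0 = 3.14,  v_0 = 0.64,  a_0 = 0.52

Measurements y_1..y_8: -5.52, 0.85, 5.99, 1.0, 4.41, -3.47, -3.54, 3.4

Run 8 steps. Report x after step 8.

x_post = 1.0957

step 1: x_pred=3.4376  r=-8.9576  x^+=-2.4296  v^+=-1.2794  a^+=-0.8236
step 2: x_pred=-3.0073  r=3.8573  x^+=-0.4808  v^+=-0.6928  a^+=-0.2450
step 3: x_pred=-0.7775  r=6.7675  x^+=3.6552  v^+=0.8165  a^+=0.7701
step 4: x_pred=4.0434  r=-3.0434  x^+=2.0500  v^+=0.4017  a^+=0.3136
step 5: x_pred=2.2357  r=2.1743  x^+=3.6599  v^+=1.0435  a^+=0.6397
step 6: x_pred=4.1285  r=-7.5985  x^+=-0.8485  v^+=-0.5052  a^+=-0.5001
step 7: x_pred=-1.0906  r=-2.4494  x^+=-2.6950  v^+=-1.2870  a^+=-0.8675
step 8: x_pred=-3.2792  r=6.6792  x^+=1.0957  v^+=-0.0477  a^+=0.1344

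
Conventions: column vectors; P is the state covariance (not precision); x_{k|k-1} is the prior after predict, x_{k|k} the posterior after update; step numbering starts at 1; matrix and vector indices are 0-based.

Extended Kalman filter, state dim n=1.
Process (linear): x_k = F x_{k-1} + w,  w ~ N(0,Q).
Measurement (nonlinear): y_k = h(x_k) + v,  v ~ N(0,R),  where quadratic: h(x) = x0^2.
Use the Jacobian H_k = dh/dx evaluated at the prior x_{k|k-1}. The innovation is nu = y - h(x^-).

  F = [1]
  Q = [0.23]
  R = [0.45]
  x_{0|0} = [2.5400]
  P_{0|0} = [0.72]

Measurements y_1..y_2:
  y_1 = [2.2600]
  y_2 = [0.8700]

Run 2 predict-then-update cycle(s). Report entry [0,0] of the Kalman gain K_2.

K[0,0] = 0.2509

step 1: x^-=[2.5400]  P^-=[0.9500]  H_jac=[5.0800]  S=[24.9661]  K=[0.1933]  nu=[-4.1916]  x^+=[1.7298]  P^+=[0.0171]
step 2: x^-=[1.7298]  P^-=[0.2471]  H_jac=[3.4595]  S=[3.4076]  K=[0.2509]  nu=[-2.1220]  x^+=[1.1974]  P^+=[0.0326]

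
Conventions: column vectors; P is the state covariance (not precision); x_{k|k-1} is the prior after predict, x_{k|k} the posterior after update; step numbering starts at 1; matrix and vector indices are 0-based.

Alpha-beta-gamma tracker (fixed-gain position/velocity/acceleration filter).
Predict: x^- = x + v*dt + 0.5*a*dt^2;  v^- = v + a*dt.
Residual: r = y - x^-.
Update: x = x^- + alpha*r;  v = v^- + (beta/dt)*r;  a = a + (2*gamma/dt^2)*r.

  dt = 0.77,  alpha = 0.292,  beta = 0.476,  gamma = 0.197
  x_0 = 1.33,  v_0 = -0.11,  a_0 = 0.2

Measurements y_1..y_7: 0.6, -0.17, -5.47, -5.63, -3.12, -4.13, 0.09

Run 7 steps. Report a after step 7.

step 1: x_pred=1.3046  r=-0.7046  x^+=1.0988  v^+=-0.3916  a^+=-0.2682
step 2: x_pred=0.7178  r=-0.8878  x^+=0.4586  v^+=-1.1469  a^+=-0.8582
step 3: x_pred=-0.6790  r=-4.7910  x^+=-2.0780  v^+=-4.7695  a^+=-4.0420
step 4: x_pred=-6.9487  r=1.3187  x^+=-6.5636  v^+=-7.0666  a^+=-3.1657
step 5: x_pred=-12.9434  r=9.8234  x^+=-10.0750  v^+=-3.4315  a^+=3.3623
step 6: x_pred=-11.7205  r=7.5905  x^+=-9.5041  v^+=3.8497  a^+=8.4064
step 7: x_pred=-4.0477  r=4.1377  x^+=-2.8395  v^+=12.8805  a^+=11.1560

a_post = 11.1560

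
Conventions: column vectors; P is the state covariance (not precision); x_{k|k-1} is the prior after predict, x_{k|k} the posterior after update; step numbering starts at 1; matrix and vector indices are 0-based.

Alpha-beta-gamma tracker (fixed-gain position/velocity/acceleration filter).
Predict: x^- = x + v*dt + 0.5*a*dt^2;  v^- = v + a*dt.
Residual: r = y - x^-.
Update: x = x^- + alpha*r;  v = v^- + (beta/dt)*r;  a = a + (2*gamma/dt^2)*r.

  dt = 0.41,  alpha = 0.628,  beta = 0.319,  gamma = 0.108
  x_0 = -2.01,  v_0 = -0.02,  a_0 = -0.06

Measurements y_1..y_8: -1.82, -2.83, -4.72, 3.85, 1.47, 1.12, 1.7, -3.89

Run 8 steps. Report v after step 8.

step 1: x_pred=-2.0232  r=0.2032  x^+=-1.8956  v^+=0.1135  a^+=0.2012
step 2: x_pred=-1.8322  r=-0.9978  x^+=-2.4588  v^+=-0.5804  a^+=-1.0810
step 3: x_pred=-2.7876  r=-1.9324  x^+=-4.0012  v^+=-2.5271  a^+=-3.5641
step 4: x_pred=-5.3368  r=9.1868  x^+=0.4325  v^+=3.1594  a^+=8.2405
step 5: x_pred=2.4205  r=-0.9505  x^+=1.8236  v^+=5.7985  a^+=7.0192
step 6: x_pred=4.7909  r=-3.6709  x^+=2.4856  v^+=5.8202  a^+=2.3022
step 7: x_pred=5.0654  r=-3.3654  x^+=2.9519  v^+=4.1457  a^+=-2.0221
step 8: x_pred=4.4817  r=-8.3717  x^+=-0.7757  v^+=-3.1970  a^+=-12.7794

v_post = -3.1970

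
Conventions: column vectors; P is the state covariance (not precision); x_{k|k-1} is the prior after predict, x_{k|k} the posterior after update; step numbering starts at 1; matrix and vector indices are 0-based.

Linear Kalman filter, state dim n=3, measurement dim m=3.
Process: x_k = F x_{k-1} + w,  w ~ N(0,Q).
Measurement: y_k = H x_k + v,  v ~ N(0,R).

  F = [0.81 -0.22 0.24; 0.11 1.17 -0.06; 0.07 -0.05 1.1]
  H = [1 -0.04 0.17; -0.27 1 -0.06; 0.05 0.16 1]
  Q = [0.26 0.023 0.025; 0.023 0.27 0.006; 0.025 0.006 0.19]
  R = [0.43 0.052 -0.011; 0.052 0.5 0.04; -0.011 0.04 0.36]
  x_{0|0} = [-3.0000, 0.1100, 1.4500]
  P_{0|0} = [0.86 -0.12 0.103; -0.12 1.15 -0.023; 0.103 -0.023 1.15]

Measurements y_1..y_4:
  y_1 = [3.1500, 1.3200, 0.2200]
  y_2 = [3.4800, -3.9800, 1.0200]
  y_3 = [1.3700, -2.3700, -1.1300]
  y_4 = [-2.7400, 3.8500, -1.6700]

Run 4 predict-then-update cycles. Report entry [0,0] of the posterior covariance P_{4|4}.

step 1: x^-=[-2.1062, -0.2883, 1.3795]  P^-=[1.0314 -0.3328 0.4961; -0.3328 1.8298 -0.1574; 0.4961 -0.1574 1.6078]  S=[1.7082 -0.7321 0.7519; -0.7321 2.6254 -0.0712; 0.7519 -0.0712 2.0112]  K=[0.6275 -0.0689 0.0088; 0.0346 0.7464 0.0725; 0.0693 -0.1075 0.7696]  nu=[5.0102, 1.1224, -1.0081]  x^+=[0.9517, 0.6499, 0.8302]  P^+=[0.2744 0.0707 -0.0315; 0.0707 0.3963 -0.0114; -0.0315 -0.0114 0.2754]
step 2: x^-=[0.8271, 0.8153, 0.9473]  P^-=[0.4388 0.0041 0.0879; 0.0041 0.8370 -0.0462; 0.0879 -0.0462 0.5214]  S=[0.9154 -0.1184 0.1841; -0.1184 1.3771 0.0670; 0.1841 0.0670 0.8980]  K=[0.4840 -0.0466 0.0273; 0.0288 0.6092 0.0466; 0.0678 -0.0954 0.5705]  nu=[2.5245, -4.5152, -0.0991]  x^+=[2.2566, -1.8675, 1.4928]  P^+=[0.2107 0.0588 -0.0173; 0.0588 0.3230 -0.0138; -0.0173 -0.0138 0.2039]
step 3: x^-=[2.5969, -2.0264, 1.8934]  P^-=[0.3994 0.0063 0.0788; 0.0063 0.7328 -0.0401; 0.0788 -0.0401 0.4370]  S=[0.8700 -0.0985 0.1596; -0.0985 1.2674 0.0645; 0.1596 0.0645 0.8119]  K=[0.4619 -0.0498 0.0361; 0.0229 0.5782 0.0450; 0.0707 -0.0905 0.5285]  nu=[-1.6299, 0.4711, -2.8290]  x^+=[1.7185, -1.9187, 0.2405]  P^+=[0.1999 0.0538 -0.0127; 0.0538 0.3059 -0.0125; -0.0127 -0.0125 0.1885]
step 4: x^-=[1.8718, -2.0703, 0.4808]  P^-=[0.3941 0.0056 0.0781; 0.0056 0.7076 -0.0363; 0.0781 -0.0363 0.4189]  S=[0.8639 -0.0958 0.1555; -0.0958 1.2417 0.0655; 0.1555 0.0655 0.7942]  K=[0.4586 -0.0516 0.0388; 0.0215 0.5696 0.0460; 0.0714 -0.0883 0.5183]  nu=[-4.7764, 6.4545, -1.9131]  x^+=[-0.7255, 1.4157, -1.4221]  P^+=[0.1981 0.0524 -0.0114; 0.0524 0.3012 -0.0117; -0.0114 -0.0117 0.1847]

P_post[0,0] = 0.1981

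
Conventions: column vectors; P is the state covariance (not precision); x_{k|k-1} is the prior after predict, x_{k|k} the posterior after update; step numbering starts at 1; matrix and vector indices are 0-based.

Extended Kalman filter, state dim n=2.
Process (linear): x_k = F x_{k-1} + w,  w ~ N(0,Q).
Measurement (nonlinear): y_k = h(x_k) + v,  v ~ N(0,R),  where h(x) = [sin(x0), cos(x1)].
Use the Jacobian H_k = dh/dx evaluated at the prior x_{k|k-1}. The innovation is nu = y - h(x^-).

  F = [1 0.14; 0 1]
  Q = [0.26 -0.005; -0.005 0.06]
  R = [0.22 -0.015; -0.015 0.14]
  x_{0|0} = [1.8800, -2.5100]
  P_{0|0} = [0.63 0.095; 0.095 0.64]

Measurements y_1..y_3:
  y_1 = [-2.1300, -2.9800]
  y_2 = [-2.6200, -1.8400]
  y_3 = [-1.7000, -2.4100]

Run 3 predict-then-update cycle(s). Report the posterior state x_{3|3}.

step 1: x^-=[1.5286, -2.5100]  P^-=[0.9291 0.1796; 0.1796 0.7000]  H_jac=[0.0422 0.0000; 0.0000 0.5904]  S=[0.2217 -0.0105; -0.0105 0.3840]  K=[0.1902 0.2813; 0.0854 1.0786]  nu=[-3.1291, -2.1729]  x^+=[0.3221, -5.1209]  P^+=[0.8919 0.0619; 0.0619 0.2536]
step 2: x^-=[-0.3948, -5.1209]  P^-=[1.1742 0.0924; 0.0924 0.3136]  H_jac=[0.9231 0.0000; 0.0000 -0.9177]  S=[1.2205 -0.0933; -0.0933 0.4041]  K=[0.8877 -0.0049; 0.0157 -0.7085]  nu=[-2.2354, -2.2372]  x^+=[-2.3680, -3.5709]  P^+=[0.2116 0.0153; 0.0153 0.1083]
step 3: x^-=[-2.8680, -3.5709]  P^-=[0.4780 0.0254; 0.0254 0.1683]  H_jac=[-0.9628 0.0000; 0.0000 -0.4163]  S=[0.6631 -0.0048; -0.0048 0.1692]  K=[-0.6947 -0.0823; -0.0399 -0.4154]  nu=[-1.4298, -1.5008]  x^+=[-1.7512, -2.8905]  P^+=[0.1574 0.0027; 0.0027 0.1383]

x_post = [-1.7512, -2.8905]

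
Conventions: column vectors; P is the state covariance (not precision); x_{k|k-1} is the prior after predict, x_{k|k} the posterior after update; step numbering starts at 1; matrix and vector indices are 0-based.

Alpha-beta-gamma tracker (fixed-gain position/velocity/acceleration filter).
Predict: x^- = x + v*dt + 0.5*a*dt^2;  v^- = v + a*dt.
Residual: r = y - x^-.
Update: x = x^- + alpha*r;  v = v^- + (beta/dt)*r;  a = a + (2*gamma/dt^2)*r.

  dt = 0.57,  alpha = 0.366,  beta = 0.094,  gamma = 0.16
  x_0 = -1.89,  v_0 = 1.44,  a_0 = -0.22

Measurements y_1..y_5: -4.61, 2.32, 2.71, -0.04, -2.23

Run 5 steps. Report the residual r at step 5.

resid = -5.4906

step 1: x_pred=-1.1049  r=-3.5051  x^+=-2.3878  v^+=0.7366  a^+=-3.6722
step 2: x_pred=-2.5645  r=4.8845  x^+=-0.7768  v^+=-0.5511  a^+=1.1386
step 3: x_pred=-0.9059  r=3.6159  x^+=0.4175  v^+=0.6943  a^+=4.7000
step 4: x_pred=1.5768  r=-1.6168  x^+=0.9850  v^+=3.1066  a^+=3.1076
step 5: x_pred=3.2606  r=-5.4906  x^+=1.2511  v^+=3.9725  a^+=-2.3002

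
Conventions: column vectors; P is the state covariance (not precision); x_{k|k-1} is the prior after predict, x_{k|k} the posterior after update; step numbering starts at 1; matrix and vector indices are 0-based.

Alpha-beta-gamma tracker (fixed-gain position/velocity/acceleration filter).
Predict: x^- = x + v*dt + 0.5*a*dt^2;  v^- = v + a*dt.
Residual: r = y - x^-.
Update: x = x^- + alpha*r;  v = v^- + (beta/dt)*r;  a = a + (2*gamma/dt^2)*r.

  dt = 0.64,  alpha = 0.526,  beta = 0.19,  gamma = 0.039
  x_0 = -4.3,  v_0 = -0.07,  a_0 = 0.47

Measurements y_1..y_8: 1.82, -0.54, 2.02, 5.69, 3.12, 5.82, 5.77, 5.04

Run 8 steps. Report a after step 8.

a_post = -1.4659

step 1: x_pred=-4.2485  r=6.0685  x^+=-1.0565  v^+=2.0324  a^+=1.6256
step 2: x_pred=0.5772  r=-1.1172  x^+=-0.0105  v^+=2.7411  a^+=1.4129
step 3: x_pred=2.0332  r=-0.0132  x^+=2.0263  v^+=3.6415  a^+=1.4104
step 4: x_pred=4.6457  r=1.0443  x^+=5.1950  v^+=4.8541  a^+=1.6092
step 5: x_pred=8.6312  r=-5.5112  x^+=5.7323  v^+=4.2479  a^+=0.5597
step 6: x_pred=8.5656  r=-2.7456  x^+=7.1214  v^+=3.7911  a^+=0.0369
step 7: x_pred=9.5553  r=-3.7853  x^+=7.5642  v^+=2.6909  a^+=-0.6839
step 8: x_pred=9.1463  r=-4.1063  x^+=6.9864  v^+=1.0341  a^+=-1.4659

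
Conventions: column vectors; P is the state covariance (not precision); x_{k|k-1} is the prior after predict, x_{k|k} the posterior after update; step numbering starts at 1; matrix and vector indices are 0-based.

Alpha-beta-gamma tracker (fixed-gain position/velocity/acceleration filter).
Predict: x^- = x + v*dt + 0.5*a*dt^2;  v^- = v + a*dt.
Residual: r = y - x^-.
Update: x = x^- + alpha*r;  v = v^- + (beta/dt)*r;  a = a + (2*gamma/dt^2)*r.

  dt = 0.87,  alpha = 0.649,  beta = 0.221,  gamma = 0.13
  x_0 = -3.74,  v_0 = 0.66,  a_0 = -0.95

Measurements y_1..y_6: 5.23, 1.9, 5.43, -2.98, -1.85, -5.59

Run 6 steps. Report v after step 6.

v_post = -6.4451

step 1: x_pred=-3.5253  r=8.7553  x^+=2.1569  v^+=2.0576  a^+=2.0575
step 2: x_pred=4.7256  r=-2.8256  x^+=2.8918  v^+=3.1298  a^+=1.0869
step 3: x_pred=6.0261  r=-0.5961  x^+=5.6392  v^+=3.9240  a^+=0.8821
step 4: x_pred=9.3869  r=-12.3669  x^+=1.3608  v^+=1.5500  a^+=-3.3660
step 5: x_pred=1.4354  r=-3.2854  x^+=-0.6968  v^+=-2.2130  a^+=-4.4945
step 6: x_pred=-4.3231  r=-1.2669  x^+=-5.1453  v^+=-6.4451  a^+=-4.9297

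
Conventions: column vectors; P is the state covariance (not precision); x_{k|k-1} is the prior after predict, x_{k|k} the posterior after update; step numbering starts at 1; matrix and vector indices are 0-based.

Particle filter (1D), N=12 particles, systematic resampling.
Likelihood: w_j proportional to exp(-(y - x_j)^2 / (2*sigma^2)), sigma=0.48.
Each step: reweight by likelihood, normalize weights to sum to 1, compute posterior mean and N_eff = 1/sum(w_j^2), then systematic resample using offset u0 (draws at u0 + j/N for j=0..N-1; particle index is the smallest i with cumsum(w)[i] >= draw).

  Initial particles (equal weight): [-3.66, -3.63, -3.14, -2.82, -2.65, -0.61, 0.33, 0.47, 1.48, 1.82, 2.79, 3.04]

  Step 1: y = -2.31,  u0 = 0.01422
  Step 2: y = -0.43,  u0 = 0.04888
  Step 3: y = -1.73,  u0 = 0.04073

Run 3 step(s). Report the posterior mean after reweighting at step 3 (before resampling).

post_mean = -2.6648

step 1: w=[0.0119, 0.0141, 0.1389, 0.3521, 0.4818, 0.0012, 0.0000, 0.0000, 0.0000, 0.0000, 0.0000, 0.0000]  mean=-2.8013  Neff=2.6610  idx=[1, 2, 3, 3, 3, 3, 3, 4, 4, 4, 4, 4]
step 2: w=[0.0000, 0.0009, 0.0308, 0.0308, 0.0308, 0.0308, 0.0308, 0.1690, 0.1690, 0.1690, 0.1690, 0.1690]  mean=-2.6767  Neff=6.7787  idx=[3, 6, 7, 7, 8, 8, 9, 9, 10, 10, 11, 11]
step 3: w=[0.0435, 0.0435, 0.0913, 0.0913, 0.0913, 0.0913, 0.0913, 0.0913, 0.0913, 0.0913, 0.0913, 0.0913]  mean=-2.6648  Neff=11.4755  idx=[0, 2, 3, 4, 5, 6, 6, 7, 8, 9, 10, 11]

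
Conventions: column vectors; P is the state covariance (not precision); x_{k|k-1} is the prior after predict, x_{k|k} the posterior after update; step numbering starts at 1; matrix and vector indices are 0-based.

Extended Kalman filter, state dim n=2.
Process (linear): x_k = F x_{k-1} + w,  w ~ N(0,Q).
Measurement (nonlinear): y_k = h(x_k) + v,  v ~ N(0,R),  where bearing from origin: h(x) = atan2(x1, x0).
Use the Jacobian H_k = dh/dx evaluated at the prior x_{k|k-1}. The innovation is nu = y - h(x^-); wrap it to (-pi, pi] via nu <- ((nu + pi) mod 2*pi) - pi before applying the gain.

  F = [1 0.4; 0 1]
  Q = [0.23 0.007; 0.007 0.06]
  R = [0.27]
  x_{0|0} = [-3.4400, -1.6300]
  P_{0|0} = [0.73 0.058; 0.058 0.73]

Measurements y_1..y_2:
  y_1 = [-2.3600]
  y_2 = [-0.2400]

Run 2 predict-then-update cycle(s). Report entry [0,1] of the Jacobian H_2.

step 1: x^-=[-4.0920, -1.6300]  P^-=[1.1232 0.3570; 0.3570 0.7900]  H_jac=[0.0840 -0.2109]  S=[0.3004]  K=[0.0635; -0.4548]  nu=[0.4025]  x^+=[-4.0664, -1.8131]  P^+=[1.1220 0.3657; 0.3657 0.7279]
step 2: x^-=[-4.7917, -1.8131]  P^-=[1.7610 0.6638; 0.6638 0.7879]  H_jac=[0.0691 -0.1826]  S=[0.2879]  K=[0.0016; -0.3403]  nu=[2.5399]  x^+=[-4.7876, -2.6774]  P^+=[1.7610 0.6640; 0.6640 0.7545]

H_jac[0,1] = -0.1826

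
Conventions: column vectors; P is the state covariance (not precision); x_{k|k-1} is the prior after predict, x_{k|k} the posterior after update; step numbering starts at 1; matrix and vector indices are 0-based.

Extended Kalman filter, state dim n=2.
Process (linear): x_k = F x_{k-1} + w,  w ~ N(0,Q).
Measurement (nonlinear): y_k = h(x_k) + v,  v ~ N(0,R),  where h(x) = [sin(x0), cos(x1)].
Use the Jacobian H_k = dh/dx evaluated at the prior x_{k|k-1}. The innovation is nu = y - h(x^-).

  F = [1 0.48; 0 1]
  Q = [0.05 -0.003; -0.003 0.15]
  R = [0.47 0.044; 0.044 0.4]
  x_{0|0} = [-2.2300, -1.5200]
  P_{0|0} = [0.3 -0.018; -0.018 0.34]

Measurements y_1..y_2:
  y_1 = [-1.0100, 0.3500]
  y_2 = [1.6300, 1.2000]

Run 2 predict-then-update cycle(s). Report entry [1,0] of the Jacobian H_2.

step 1: x^-=[-2.9596, -1.5200]  P^-=[0.4111 0.1422; 0.1422 0.4900]  H_jac=[-0.9835 0.0000; 0.0000 0.9987]  S=[0.8676 -0.0957; -0.0957 0.8887]  K=[-0.4537 0.1110; -0.1017 0.5397]  nu=[-0.8290, 0.2992]  x^+=[-2.5503, -1.2742]  P^+=[0.2119 0.0244; 0.0244 0.2117]
step 2: x^-=[-3.1619, -1.2742]  P^-=[0.3341 0.1231; 0.1231 0.3617]  H_jac=[-0.9998 0.0000; 0.0000 0.9563]  S=[0.8040 -0.0737; -0.0737 0.7308]  K=[-0.4045 0.1203; -0.1107 0.4621]  nu=[1.6097, 0.9077]  x^+=[-3.7038, -1.0329]  P^+=[0.1848 0.0317; 0.0317 0.1882]

H_jac[1,0] = 0.0000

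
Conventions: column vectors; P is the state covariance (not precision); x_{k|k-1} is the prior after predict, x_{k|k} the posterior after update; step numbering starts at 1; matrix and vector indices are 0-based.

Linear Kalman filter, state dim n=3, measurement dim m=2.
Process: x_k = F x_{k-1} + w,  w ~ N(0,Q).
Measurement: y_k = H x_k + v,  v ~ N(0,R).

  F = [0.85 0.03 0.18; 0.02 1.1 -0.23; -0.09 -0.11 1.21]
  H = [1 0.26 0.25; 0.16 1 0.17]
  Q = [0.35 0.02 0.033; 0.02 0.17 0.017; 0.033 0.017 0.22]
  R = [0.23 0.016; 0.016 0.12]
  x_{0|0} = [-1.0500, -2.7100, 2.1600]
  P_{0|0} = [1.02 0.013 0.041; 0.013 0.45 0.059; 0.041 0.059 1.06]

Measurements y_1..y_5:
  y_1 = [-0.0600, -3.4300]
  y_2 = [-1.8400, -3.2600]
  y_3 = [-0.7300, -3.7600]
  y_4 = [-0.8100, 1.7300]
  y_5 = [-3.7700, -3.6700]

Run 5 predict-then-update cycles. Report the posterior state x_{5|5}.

step 1: x^-=[-0.5850, -3.4988, 3.0062]  P^-=[1.1355 0.0239 0.2256; 0.0239 0.7413 -0.2537; 0.2256 -0.2537 1.7613]  S=[1.6180 0.4629; 0.4629 0.8749]  K=[0.7786 -0.1331; -0.1589 0.8864; 0.4054 -0.1210]  nu=[0.6831, -0.3487]  x^+=[-0.0067, -3.9164, 3.3253]  P^+=[0.2351 -0.0019 -0.2306; -0.0019 0.1434 -0.2309; -0.2306 -0.2309 1.5280]
step 2: x^-=[0.4754, -5.0730, 4.4551]  P^-=[0.4963 -0.0362 0.1102; -0.0362 0.5433 -0.7493; 0.1102 -0.7493 2.5724]  S=[0.8627 0.1110; 0.1110 0.4900]  K=[0.5975 -0.0089; -0.2091 0.8844; 0.7464 -0.7699]  nu=[-2.1102, 0.9796]  x^+=[-0.7941, -3.7654, 2.1259]  P^+=[0.1895 0.0166 -0.2261; 0.0166 0.1634 -0.3722; -0.2261 -0.3722 1.9289]
step 3: x^-=[-0.4053, -4.6467, 3.0579]  P^-=[0.4772 -0.0634 0.2015; -0.0634 0.6609 -1.0565; 0.2015 -1.0565 3.1962]  S=[0.8820 0.0654; 0.0654 0.5170]  K=[0.5781 0.0181; -0.2465 0.9426; 0.9004 -1.0443]  nu=[0.1190, 0.4317]  x^+=[-0.3287, -4.2691, 2.7142]  P^+=[0.1809 0.0181 -0.2094; 0.0181 0.1784 -0.4243; -0.2094 -0.4243 2.0405]
step 4: x^-=[0.0811, -5.3269, 3.7834]  P^-=[0.4792 -0.0795 0.2422; -0.0795 0.7113 -1.1595; 0.2422 -1.1595 3.3700]  S=[0.8970 0.0478; 0.0478 0.5345]  K=[0.5777 0.0201; -0.2568 0.9612; 0.9323 -1.1083]  nu=[-0.4519, 6.4007]  x^+=[-0.0512, 0.9416, -3.7318]  P^+=[0.1786 0.0170 -0.1992; 0.0170 0.1819 -0.4318; -0.1992 -0.4318 2.0326]
step 5: x^-=[-0.6870, 1.8930, -4.6145]  P^-=[0.4803 -0.0835 0.2510; -0.0835 0.7188 -1.1673; 0.2510 -1.1673 3.3583]  S=[0.8991 0.0448; 0.0448 0.5382]  K=[0.5789 0.0187; -0.2576 0.9634; 0.9307 -1.1109]  nu=[-2.4216, -4.6687]  x^+=[-2.1763, -1.9812, -1.6820]  P^+=[0.1778 0.0161 -0.1942; 0.0161 0.1818 -0.4287; -0.1942 -0.4287 2.0078]

x_post = [-2.1763, -1.9812, -1.6820]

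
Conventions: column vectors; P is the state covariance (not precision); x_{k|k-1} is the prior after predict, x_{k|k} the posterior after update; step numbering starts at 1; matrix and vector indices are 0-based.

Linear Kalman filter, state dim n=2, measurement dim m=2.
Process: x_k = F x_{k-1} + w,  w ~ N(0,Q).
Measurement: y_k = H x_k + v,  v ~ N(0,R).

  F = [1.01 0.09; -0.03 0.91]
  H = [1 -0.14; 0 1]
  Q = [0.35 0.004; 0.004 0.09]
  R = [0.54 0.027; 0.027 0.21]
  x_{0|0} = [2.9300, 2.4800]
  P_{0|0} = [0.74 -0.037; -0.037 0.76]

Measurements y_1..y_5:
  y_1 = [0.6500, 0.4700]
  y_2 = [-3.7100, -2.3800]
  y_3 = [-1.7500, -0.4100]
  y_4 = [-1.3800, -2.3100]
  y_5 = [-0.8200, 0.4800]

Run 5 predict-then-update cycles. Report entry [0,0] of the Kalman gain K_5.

step 1: x^-=[3.1825, 2.1689]  P^-=[1.1043 0.0099; 0.0099 0.7220]  S=[1.6557 -0.0642; -0.0642 0.9320]  K=[0.6683 0.0567; -0.0251 0.7730]  nu=[-2.2289, -1.6989]  x^+=[1.5966, 0.9117]  P^+=[0.3666 0.0299; 0.0299 0.1616]
step 2: x^-=[1.6946, 0.7817]  P^-=[0.7307 0.0336; 0.0336 0.2226]  S=[1.2657 0.0294; 0.0294 0.4326]  K=[0.5727 0.0387; -0.0101 0.5152]  nu=[-5.2952, -3.1617]  x^+=[-1.4603, -0.7939]  P^+=[0.3136 0.0236; 0.0236 0.1079]
step 3: x^-=[-1.5464, -0.6786]  P^-=[0.6751 0.0249; 0.0249 0.1784]  S=[1.2116 0.0270; 0.0270 0.3884]  K=[0.5537 0.0258; -0.0103 0.4600]  nu=[-0.2986, 0.2686]  x^+=[-1.7048, -0.5520]  P^+=[0.3026 0.0204; 0.0204 0.0963]
step 4: x^-=[-1.7715, -0.4512]  P^-=[0.6631 0.0214; 0.0214 0.1689]  S=[1.2004 0.0247; 0.0247 0.3789]  K=[0.5495 0.0206; -0.0111 0.4465]  nu=[0.3284, -1.8588]  x^+=[-1.6293, -1.2848]  P^+=[0.3000 0.0192; 0.0192 0.0935]
step 5: x^-=[-1.7613, -1.1203]  P^-=[0.6602 0.0201; 0.0201 0.1666]  S=[1.1979 0.0238; 0.0238 0.3766]  K=[0.5484 0.0188; -0.0115 0.4431]  nu=[0.7844, 1.6003]  x^+=[-1.3010, -0.4201]  P^+=[0.2993 0.0188; 0.0188 0.0928]

K[0,0] = 0.5484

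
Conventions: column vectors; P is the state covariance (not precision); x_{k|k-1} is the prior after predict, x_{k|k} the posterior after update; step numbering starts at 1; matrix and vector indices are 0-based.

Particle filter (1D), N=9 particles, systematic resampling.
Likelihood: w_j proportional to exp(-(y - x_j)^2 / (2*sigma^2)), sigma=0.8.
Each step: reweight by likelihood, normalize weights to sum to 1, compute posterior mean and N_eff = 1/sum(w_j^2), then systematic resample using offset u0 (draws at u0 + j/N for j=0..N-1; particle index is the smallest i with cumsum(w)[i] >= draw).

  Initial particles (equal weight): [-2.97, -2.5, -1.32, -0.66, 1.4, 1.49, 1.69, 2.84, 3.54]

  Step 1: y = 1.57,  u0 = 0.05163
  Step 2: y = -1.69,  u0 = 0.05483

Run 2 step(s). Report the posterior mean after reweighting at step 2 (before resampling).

step 1: w=[0.0000, 0.0000, 0.0004, 0.0062, 0.2949, 0.3001, 0.2983, 0.0856, 0.0145]  mean=1.6539  Neff=3.6555  idx=[4, 4, 4, 5, 5, 6, 6, 6, 7]
step 2: w=[0.2008, 0.2008, 0.2008, 0.1292, 0.1292, 0.0464, 0.0464, 0.0464, 0.0000]  mean=1.4637  Neff=6.2182  idx=[0, 0, 1, 1, 2, 3, 3, 4, 6]

post_mean = 1.4637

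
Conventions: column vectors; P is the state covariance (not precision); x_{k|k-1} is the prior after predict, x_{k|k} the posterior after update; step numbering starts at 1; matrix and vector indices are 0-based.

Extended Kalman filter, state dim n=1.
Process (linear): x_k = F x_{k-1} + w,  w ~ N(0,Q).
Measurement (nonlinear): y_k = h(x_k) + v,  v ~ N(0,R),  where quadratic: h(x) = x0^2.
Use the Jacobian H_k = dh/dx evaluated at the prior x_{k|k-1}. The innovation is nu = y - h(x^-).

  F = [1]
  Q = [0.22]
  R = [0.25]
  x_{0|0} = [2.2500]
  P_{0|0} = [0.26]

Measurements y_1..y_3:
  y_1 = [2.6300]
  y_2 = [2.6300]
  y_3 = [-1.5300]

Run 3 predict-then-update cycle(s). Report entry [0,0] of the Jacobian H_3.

step 1: x^-=[2.2500]  P^-=[0.4800]  H_jac=[4.5000]  S=[9.9700]  K=[0.2166]  nu=[-2.4325]  x^+=[1.7230]  P^+=[0.0120]
step 2: x^-=[1.7230]  P^-=[0.2320]  H_jac=[3.4460]  S=[3.0054]  K=[0.2661]  nu=[-0.3387]  x^+=[1.6329]  P^+=[0.0193]
step 3: x^-=[1.6329]  P^-=[0.2393]  H_jac=[3.2658]  S=[2.8022]  K=[0.2789]  nu=[-4.1963]  x^+=[0.4626]  P^+=[0.0213]

H_jac[0,0] = 3.2658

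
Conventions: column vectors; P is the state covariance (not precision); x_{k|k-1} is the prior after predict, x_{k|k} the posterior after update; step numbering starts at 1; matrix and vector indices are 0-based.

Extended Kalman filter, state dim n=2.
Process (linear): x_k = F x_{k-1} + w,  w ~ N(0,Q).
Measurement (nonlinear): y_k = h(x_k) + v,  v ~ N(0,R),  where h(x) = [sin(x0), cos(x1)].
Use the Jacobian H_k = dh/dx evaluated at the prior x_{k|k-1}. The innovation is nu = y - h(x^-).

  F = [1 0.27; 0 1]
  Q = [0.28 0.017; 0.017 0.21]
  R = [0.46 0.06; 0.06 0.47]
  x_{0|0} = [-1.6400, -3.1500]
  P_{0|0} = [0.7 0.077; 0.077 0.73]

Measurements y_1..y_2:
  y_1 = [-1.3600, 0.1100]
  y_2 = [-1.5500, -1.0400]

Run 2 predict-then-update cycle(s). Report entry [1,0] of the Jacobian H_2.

H_jac[1,0] = 0.0000

step 1: x^-=[-2.4905, -3.1500]  P^-=[1.0748 0.2911; 0.2911 0.9400]  H_jac=[-0.7954 0.0000; 0.0000 -0.0084]  S=[1.1400 0.0619; 0.0619 0.4701]  K=[-0.7550 0.0943; -0.2037 0.0100]  nu=[-0.7539, 1.1100]  x^+=[-1.8166, -2.9853]  P^+=[0.4295 0.1170; 0.1170 0.8929]
step 2: x^-=[-2.6226, -2.9853]  P^-=[0.8378 0.3751; 0.3751 1.1029]  H_jac=[-0.8683 0.0000; 0.0000 0.1556]  S=[1.0917 0.0093; 0.0093 0.4967]  K=[-0.6675 0.1300; -0.3013 0.3512]  nu=[-1.0540, -0.0522]  x^+=[-1.9259, -2.6860]  P^+=[0.3446 0.1354; 0.1354 0.9445]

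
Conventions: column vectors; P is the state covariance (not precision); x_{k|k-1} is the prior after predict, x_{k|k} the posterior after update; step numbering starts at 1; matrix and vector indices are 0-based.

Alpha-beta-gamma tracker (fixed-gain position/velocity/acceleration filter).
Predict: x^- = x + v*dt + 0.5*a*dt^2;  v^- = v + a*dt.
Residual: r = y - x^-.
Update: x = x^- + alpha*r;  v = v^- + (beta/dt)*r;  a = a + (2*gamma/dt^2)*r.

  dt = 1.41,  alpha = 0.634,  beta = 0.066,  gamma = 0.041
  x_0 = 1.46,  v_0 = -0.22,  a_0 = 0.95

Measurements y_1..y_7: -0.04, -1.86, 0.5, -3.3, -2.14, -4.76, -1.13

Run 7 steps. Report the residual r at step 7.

step 1: x_pred=2.0941  r=-2.1341  x^+=0.7411  v^+=1.0196  a^+=0.8620
step 2: x_pred=3.0356  r=-4.8956  x^+=-0.0682  v^+=2.0058  a^+=0.6601
step 3: x_pred=3.4161  r=-2.9161  x^+=1.5673  v^+=2.8000  a^+=0.5398
step 4: x_pred=6.0519  r=-9.3519  x^+=0.1228  v^+=3.1234  a^+=0.1541
step 5: x_pred=4.6799  r=-6.8199  x^+=0.3561  v^+=3.0213  a^+=-0.1272
step 6: x_pred=4.4897  r=-9.2497  x^+=-1.3746  v^+=2.4090  a^+=-0.5087
step 7: x_pred=1.5163  r=-2.6463  x^+=-0.1614  v^+=1.5678  a^+=-0.6179

resid = -2.6463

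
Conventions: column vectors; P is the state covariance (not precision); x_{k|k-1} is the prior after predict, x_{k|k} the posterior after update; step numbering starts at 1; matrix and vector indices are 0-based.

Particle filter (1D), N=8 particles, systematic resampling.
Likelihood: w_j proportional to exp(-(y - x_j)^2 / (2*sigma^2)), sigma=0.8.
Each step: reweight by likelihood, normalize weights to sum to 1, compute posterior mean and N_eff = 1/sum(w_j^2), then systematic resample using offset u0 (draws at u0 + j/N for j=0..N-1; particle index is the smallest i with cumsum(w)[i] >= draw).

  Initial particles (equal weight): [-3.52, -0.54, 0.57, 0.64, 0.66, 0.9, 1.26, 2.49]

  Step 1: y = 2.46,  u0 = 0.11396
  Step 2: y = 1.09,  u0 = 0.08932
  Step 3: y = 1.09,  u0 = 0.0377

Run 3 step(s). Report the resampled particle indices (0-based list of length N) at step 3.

step 1: w=[0.0000, 0.0005, 0.0363, 0.0445, 0.0471, 0.0884, 0.1921, 0.5912]  mean=1.8735  Neff=2.5018  idx=[4, 6, 6, 7, 7, 7, 7, 7]
step 2: w=[0.2218, 0.2505, 0.2505, 0.0554, 0.0554, 0.0554, 0.0554, 0.0554]  mean=1.4678  Neff=5.2604  idx=[0, 0, 1, 1, 2, 2, 5, 7]
step 3: w=[0.1425, 0.1425, 0.1610, 0.1610, 0.1610, 0.1610, 0.0356, 0.0356]  mean=1.1766  Neff=6.8136  idx=[0, 1, 2, 2, 3, 4, 5, 5]

resampled_idx = [0, 1, 2, 2, 3, 4, 5, 5]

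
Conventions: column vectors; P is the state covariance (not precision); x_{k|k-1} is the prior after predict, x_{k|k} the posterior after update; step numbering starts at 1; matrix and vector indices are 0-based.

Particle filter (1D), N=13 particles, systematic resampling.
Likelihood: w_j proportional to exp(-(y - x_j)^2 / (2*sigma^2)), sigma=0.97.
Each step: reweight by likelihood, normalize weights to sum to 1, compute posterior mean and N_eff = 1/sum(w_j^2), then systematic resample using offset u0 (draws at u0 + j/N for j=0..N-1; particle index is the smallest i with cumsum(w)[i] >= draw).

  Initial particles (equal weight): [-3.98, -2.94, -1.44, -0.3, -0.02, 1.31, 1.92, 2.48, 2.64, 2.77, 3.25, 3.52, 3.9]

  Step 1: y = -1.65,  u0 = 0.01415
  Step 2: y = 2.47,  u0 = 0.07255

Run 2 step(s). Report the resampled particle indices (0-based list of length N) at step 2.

step 1: w=[0.0269, 0.1986, 0.4697, 0.1825, 0.1172, 0.0046, 0.0006, 0.0001, 0.0000, 0.0000, 0.0000, 0.0000, 0.0000]  mean=-1.4168  Neff=3.2489  idx=[0, 1, 1, 2, 2, 2, 2, 2, 2, 3, 3, 3, 4]
step 2: w=[0.0000, 0.0000, 0.0000, 0.0033, 0.0033, 0.0033, 0.0033, 0.0033, 0.0033, 0.1890, 0.1890, 0.1890, 0.4133]  mean=-0.2069  Neff=3.5971  idx=[9, 9, 10, 10, 10, 11, 11, 12, 12, 12, 12, 12, 12]

resampled_idx = [9, 9, 10, 10, 10, 11, 11, 12, 12, 12, 12, 12, 12]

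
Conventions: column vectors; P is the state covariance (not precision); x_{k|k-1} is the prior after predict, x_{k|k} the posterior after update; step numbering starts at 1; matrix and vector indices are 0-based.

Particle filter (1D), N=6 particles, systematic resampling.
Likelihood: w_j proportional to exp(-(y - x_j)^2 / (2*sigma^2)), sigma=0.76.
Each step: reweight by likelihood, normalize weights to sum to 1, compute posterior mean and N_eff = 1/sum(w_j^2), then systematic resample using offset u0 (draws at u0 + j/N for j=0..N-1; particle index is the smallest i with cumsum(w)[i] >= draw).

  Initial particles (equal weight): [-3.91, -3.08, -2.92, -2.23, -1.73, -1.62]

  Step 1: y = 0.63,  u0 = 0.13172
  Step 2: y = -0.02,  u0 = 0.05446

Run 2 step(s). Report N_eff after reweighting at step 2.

step 1: w=[0.0000, 0.0003, 0.0009, 0.0393, 0.3761, 0.5834]  mean=-1.6869  Neff=2.0687  idx=[4, 4, 5, 5, 5, 5]
step 2: w=[0.1337, 0.1337, 0.1832, 0.1832, 0.1832, 0.1832]  mean=-1.6494  Neff=5.8846  idx=[0, 1, 2, 3, 4, 5]

N_eff = 5.8846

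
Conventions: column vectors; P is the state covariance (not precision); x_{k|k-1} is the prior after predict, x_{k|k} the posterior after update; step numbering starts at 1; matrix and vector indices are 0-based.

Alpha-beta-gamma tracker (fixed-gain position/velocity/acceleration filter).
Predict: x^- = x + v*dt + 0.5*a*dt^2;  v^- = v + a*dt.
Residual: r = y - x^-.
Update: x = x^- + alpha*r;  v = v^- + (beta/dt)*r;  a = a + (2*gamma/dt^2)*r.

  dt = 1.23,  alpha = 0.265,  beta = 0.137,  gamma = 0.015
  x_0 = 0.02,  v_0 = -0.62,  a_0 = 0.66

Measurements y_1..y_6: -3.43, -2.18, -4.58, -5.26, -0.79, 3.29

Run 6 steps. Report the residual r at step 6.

step 1: x_pred=-0.2433  r=-3.1867  x^+=-1.0878  v^+=-0.1631  a^+=0.5968
step 2: x_pred=-0.8370  r=-1.3430  x^+=-1.1929  v^+=0.4214  a^+=0.5702
step 3: x_pred=-0.2433  r=-4.3367  x^+=-1.3925  v^+=0.6396  a^+=0.4842
step 4: x_pred=-0.2395  r=-5.0205  x^+=-1.5699  v^+=0.6760  a^+=0.3846
step 5: x_pred=-0.4475  r=-0.3425  x^+=-0.5383  v^+=1.1110  a^+=0.3778
step 6: x_pred=1.1140  r=2.1760  x^+=1.6907  v^+=1.8181  a^+=0.4210

resid = 2.1760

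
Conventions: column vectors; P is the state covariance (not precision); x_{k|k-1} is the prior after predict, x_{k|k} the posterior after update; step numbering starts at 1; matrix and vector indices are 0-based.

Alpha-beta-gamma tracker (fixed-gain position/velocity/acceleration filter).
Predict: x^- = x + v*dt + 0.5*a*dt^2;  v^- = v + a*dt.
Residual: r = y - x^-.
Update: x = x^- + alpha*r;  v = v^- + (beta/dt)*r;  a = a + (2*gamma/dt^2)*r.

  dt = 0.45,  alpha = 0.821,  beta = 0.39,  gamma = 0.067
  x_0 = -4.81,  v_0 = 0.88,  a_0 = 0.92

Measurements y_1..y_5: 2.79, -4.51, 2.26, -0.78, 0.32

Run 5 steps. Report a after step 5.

a_post = -1.3061

step 1: x_pred=-4.3209  r=7.1109  x^+=1.5172  v^+=7.4567  a^+=5.6255
step 2: x_pred=5.4423  r=-9.9523  x^+=-2.7285  v^+=1.3629  a^+=-0.9602
step 3: x_pred=-2.2125  r=4.4725  x^+=1.4594  v^+=4.8069  a^+=1.9993
step 4: x_pred=3.8250  r=-4.6050  x^+=0.0443  v^+=1.7156  a^+=-1.0479
step 5: x_pred=0.7102  r=-0.3902  x^+=0.3898  v^+=0.9059  a^+=-1.3061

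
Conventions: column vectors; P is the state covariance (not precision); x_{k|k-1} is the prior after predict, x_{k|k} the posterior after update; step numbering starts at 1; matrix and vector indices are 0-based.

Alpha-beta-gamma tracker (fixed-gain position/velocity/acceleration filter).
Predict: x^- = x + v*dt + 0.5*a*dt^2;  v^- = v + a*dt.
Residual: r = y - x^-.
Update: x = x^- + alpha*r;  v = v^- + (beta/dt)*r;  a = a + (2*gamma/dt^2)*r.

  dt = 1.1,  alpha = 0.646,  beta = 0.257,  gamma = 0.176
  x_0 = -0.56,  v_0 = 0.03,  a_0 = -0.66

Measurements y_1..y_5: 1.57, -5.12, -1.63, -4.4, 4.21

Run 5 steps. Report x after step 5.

step 1: x_pred=-0.9263  r=2.4963  x^+=0.6863  v^+=-0.1128  a^+=0.0662
step 2: x_pred=0.6023  r=-5.7223  x^+=-3.0943  v^+=-1.3769  a^+=-1.5985
step 3: x_pred=-5.5760  r=3.9460  x^+=-3.0269  v^+=-2.2133  a^+=-0.4506
step 4: x_pred=-5.7341  r=1.3341  x^+=-4.8723  v^+=-2.3972  a^+=-0.0625
step 5: x_pred=-7.5470  r=11.7570  x^+=0.0480  v^+=0.2809  a^+=3.3578

x_post = 0.0480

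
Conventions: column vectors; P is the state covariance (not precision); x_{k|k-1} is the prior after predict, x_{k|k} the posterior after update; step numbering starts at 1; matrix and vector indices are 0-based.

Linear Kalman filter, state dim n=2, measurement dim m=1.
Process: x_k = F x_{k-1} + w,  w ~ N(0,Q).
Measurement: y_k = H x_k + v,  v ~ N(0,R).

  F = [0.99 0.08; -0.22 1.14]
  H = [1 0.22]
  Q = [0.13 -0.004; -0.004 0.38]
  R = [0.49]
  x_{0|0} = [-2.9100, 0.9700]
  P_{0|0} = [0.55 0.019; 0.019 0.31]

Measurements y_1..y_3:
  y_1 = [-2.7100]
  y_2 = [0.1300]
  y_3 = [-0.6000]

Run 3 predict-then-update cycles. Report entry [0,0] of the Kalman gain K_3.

K[0,0] = 0.3567

step 1: x^-=[-2.8033, 1.7460]  P^-=[0.6740 -0.0744; -0.0744 0.8000]  S=[1.1700]  K=[0.5621; 0.0868]  nu=[-0.2908]  x^+=[-2.9668, 1.7208]  P^+=[0.3044 -0.1315; -0.1315 0.7911]
step 2: x^-=[-2.7994, 2.6143]  P^-=[0.4125 -0.1442; -0.1442 1.4889]  S=[0.9111]  K=[0.4179; 0.2012]  nu=[2.3543]  x^+=[-1.8155, 3.0880]  P^+=[0.2534 -0.2209; -0.2209 1.4520]
step 3: x^-=[-1.5503, 3.9197]  P^-=[0.3526 -0.1721; -0.1721 2.3901]  S=[0.8826]  K=[0.3567; 0.4007]  nu=[0.0879]  x^+=[-1.5189, 3.9550]  P^+=[0.2404 -0.2983; -0.2983 2.2483]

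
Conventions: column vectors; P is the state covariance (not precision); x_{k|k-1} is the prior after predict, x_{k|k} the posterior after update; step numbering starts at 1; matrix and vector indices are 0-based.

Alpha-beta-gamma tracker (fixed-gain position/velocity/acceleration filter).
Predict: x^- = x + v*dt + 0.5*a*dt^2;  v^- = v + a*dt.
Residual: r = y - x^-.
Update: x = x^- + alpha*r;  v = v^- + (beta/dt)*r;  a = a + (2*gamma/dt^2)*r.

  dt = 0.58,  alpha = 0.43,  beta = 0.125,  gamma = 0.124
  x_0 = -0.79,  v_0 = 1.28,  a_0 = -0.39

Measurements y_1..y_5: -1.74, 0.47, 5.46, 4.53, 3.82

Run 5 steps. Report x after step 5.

step 1: x_pred=-0.1132  r=-1.6268  x^+=-0.8127  v^+=0.7032  a^+=-1.5893
step 2: x_pred=-0.6722  r=1.1422  x^+=-0.1810  v^+=0.0276  a^+=-0.7473
step 3: x_pred=-0.2908  r=5.7508  x^+=2.1821  v^+=0.8335  a^+=3.4923
step 4: x_pred=3.2529  r=1.2771  x^+=3.8021  v^+=3.1343  a^+=4.4338
step 5: x_pred=6.3657  r=-2.5457  x^+=5.2711  v^+=5.1572  a^+=2.5570

x_post = 5.2711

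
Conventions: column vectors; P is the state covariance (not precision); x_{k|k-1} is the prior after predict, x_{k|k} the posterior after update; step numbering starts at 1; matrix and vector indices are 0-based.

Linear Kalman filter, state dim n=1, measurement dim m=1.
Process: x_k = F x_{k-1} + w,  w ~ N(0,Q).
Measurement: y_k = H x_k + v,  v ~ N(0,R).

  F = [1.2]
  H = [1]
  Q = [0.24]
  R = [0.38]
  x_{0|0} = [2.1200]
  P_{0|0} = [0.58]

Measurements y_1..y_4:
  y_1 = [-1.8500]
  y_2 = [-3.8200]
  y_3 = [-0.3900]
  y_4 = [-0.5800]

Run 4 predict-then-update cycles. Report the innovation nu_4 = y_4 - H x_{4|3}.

innov = [1.2447]

step 1: x^-=[2.5440]  P^-=[1.0752]  S=[1.4552]  K=[0.7389]  nu=[-4.3940]  x^+=[-0.7026]  P^+=[0.2808]
step 2: x^-=[-0.8431]  P^-=[0.6443]  S=[1.0243]  K=[0.6290]  nu=[-2.9769]  x^+=[-2.7156]  P^+=[0.2390]
step 3: x^-=[-3.2587]  P^-=[0.5842]  S=[0.9642]  K=[0.6059]  nu=[2.8687]  x^+=[-1.5206]  P^+=[0.2302]
step 4: x^-=[-1.8247]  P^-=[0.5715]  S=[0.9515]  K=[0.6006]  nu=[1.2447]  x^+=[-1.0771]  P^+=[0.2282]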